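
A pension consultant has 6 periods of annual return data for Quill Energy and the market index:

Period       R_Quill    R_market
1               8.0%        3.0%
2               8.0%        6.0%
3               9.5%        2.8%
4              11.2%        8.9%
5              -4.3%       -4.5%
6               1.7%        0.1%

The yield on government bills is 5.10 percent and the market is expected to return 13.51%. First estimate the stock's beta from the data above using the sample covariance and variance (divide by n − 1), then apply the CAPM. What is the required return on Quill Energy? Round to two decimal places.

Mean R_i = (8.0 + 8.0 + 9.5 + 11.2 − 4.3 + 1.7) / 6 = 5.6833%
Mean R_m = (3.0 + 6.0 + 2.8 + 8.9 − 4.5 + 0.1) / 6 = 2.7167%
Σ(R_i − R̄_i)(R_m − R̄_m) = 125.1617  ⇒  Cov = 125.1617 / 5 = 25.0323
Σ(R_m − R̄_m)² = 108.0283  ⇒  Var(R_m) = 108.0283 / 5 = 21.6057
β = Cov / Var(R_m) = 25.0323 / 21.6057 = 1.1586
MRP = 13.51% − 5.10% = 8.41%
E(R) = R_f + β × MRP = 5.10% + 1.1586 × 8.41% = 14.84%

14.84%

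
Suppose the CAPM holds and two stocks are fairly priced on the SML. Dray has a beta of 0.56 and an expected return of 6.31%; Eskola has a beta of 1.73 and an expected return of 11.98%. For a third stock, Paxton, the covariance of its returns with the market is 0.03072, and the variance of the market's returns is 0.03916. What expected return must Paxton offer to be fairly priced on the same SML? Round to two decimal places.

7.40%

MRP = (11.98% − 6.31%) / (1.73 − 0.56) = 4.8462%
R_f = 6.31% − 0.56 × 4.8462% = 3.5961%
β_Paxton = Cov / Var(R_m) = 0.03072 / 0.03916 = 0.7845
E(R_Paxton) = R_f + β × MRP = 3.5961% + 0.7845 × 4.8462% = 7.40%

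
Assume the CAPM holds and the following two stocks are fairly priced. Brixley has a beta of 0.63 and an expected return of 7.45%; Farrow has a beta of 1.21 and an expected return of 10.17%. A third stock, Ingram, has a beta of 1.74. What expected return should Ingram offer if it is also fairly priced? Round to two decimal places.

12.66%

MRP (SML slope) = (10.17% − 7.45%) / (1.21 − 0.63) = 2.72% / 0.58 = 4.6897%
R_f (intercept) = 7.45% − 0.63 × 4.6897% = 4.4955%
E(R_Ingram) = R_f + β × MRP = 4.4955% + 1.74 × 4.6897% = 12.66%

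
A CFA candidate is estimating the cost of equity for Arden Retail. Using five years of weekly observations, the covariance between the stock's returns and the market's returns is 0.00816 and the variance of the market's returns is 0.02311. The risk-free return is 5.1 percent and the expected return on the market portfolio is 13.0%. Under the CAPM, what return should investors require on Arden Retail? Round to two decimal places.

β = Cov(R_i, R_m) / Var(R_m) = 0.00816 / 0.02311 = 0.3531
MRP = 13.0% − 5.1% = 7.90%
E(R) = R_f + β × MRP = 5.1% + 0.3531 × 7.9% = 7.89%

7.89%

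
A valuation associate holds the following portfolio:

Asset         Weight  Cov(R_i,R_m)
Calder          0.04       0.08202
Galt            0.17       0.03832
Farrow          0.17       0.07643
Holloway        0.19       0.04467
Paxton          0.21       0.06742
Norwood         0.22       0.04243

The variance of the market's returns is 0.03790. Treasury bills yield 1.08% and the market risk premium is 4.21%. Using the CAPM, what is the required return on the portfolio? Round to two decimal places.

β_Calder = 0.08202 / 0.03790 = 2.1641
β_Galt = 0.03832 / 0.03790 = 1.0111
β_Farrow = 0.07643 / 0.03790 = 2.0166
β_Holloway = 0.04467 / 0.03790 = 1.1786
β_Paxton = 0.06742 / 0.03790 = 1.7789
β_Norwood = 0.04243 / 0.03790 = 1.1195
β_P = Σ w_i β_i = 0.04×2.1641 + 0.17×1.0111 + 0.17×2.0166 + 0.19×1.1786 + 0.21×1.7789 + 0.22×1.1195 = 1.4451
E(R_P) = R_f + β_P × MRP = 1.08% + 1.4451 × 4.21% = 7.16%

7.16%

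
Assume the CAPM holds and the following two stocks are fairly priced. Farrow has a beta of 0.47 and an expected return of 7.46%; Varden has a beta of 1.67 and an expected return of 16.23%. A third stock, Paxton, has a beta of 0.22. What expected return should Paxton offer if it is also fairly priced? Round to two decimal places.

5.63%

MRP (SML slope) = (16.23% − 7.46%) / (1.67 − 0.47) = 8.77% / 1.20 = 7.3083%
R_f (intercept) = 7.46% − 0.47 × 7.3083% = 4.0251%
E(R_Paxton) = R_f + β × MRP = 4.0251% + 0.22 × 7.3083% = 5.63%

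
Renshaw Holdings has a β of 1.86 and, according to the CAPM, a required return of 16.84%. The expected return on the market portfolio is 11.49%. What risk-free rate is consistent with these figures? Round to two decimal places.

5.27%

E(R) = R_f + β(E(R_m) − R_f) = R_f(1 − β) + β·E(R_m)
16.84% = R_f × (1 − 1.86) + 1.86 × 11.49%
16.84% = R_f × -0.86 + 21.3714%
R_f = (16.84% − 21.3714%) / -0.86 = 5.27%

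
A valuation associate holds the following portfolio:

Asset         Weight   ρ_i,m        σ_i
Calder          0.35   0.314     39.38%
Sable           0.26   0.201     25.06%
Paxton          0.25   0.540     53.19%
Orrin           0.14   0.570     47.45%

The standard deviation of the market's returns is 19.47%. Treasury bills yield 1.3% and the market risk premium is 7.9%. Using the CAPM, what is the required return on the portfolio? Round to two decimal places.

β_Calder = 0.314 × 39.38% / 19.47% = 0.6351
β_Sable = 0.201 × 25.06% / 19.47% = 0.2587
β_Paxton = 0.540 × 53.19% / 19.47% = 1.4752
β_Orrin = 0.570 × 47.45% / 19.47% = 1.3891
β_P = Σ w_i β_i = 0.35×0.6351 + 0.26×0.2587 + 0.25×1.4752 + 0.14×1.3891 = 0.8528
E(R_P) = R_f + β_P × MRP = 1.3% + 0.8528 × 7.9% = 8.04%

8.04%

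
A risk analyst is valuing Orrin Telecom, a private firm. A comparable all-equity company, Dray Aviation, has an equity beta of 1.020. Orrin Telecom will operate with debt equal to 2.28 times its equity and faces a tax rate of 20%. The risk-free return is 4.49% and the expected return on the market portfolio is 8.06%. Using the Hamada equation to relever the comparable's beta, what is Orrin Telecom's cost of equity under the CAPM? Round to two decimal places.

14.77%

β_L = β_U × [1 + (1 − t)(D/E)] = 1.020 × [1 + (1 − 0.20) × 2.28]
    = 1.020 × [1 + 0.80 × 2.28] = 1.020 × 2.8240 = 2.8805
MRP = 8.06% − 4.49% = 3.57%
E(R) = R_f + β_L × MRP = 4.49% + 2.8805 × 3.57% = 14.77%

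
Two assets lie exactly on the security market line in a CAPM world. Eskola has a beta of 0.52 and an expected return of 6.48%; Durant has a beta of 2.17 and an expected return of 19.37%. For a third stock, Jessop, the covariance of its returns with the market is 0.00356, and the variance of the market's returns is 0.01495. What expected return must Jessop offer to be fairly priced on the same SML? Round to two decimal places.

4.28%

MRP = (19.37% − 6.48%) / (2.17 − 0.52) = 7.8121%
R_f = 6.48% − 0.52 × 7.8121% = 2.4177%
β_Jessop = Cov / Var(R_m) = 0.00356 / 0.01495 = 0.2381
E(R_Jessop) = R_f + β × MRP = 2.4177% + 0.2381 × 7.8121% = 4.28%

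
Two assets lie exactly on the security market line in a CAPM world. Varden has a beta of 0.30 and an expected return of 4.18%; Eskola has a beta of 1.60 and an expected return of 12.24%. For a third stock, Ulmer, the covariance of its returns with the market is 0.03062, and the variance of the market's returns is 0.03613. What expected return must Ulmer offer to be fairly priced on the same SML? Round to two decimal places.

MRP = (12.24% − 4.18%) / (1.60 − 0.30) = 6.2000%
R_f = 4.18% − 0.30 × 6.2000% = 2.3200%
β_Ulmer = Cov / Var(R_m) = 0.03062 / 0.03613 = 0.8475
E(R_Ulmer) = R_f + β × MRP = 2.3200% + 0.8475 × 6.2000% = 7.57%

7.57%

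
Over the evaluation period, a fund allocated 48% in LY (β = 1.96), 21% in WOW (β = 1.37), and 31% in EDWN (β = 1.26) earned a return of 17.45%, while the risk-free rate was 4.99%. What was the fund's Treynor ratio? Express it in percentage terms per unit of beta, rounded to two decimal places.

β_P = 0.48×1.96 + 0.21×1.37 + 0.31×1.26 = 1.6191
Treynor = (R_P − R_f) / β_P = (17.45% − 4.99%) / 1.6191 = 12.46% / 1.6191 = 7.70%

7.70%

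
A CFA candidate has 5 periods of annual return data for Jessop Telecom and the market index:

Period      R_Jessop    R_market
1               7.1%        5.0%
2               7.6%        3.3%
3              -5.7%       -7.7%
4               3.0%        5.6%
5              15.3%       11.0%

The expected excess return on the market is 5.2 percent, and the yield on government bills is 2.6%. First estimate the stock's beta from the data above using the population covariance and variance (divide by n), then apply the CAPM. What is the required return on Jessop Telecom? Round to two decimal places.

8.00%

Mean R_i = (7.1 + 7.6 − 5.7 + 3.0 + 15.3) / 5 = 5.4600%
Mean R_m = (5.0 + 3.3 − 7.7 + 5.6 + 11.0) / 5 = 3.4400%
Σ(R_i − R̄_i)(R_m − R̄_m) = 195.6580  ⇒  Cov = 195.6580 / 5 = 39.1316
Σ(R_m − R̄_m)² = 188.3720  ⇒  Var(R_m) = 188.3720 / 5 = 37.6744
β = Cov / Var(R_m) = 39.1316 / 37.6744 = 1.0387
E(R) = R_f + β × MRP = 2.6% + 1.0387 × 5.2% = 8.00%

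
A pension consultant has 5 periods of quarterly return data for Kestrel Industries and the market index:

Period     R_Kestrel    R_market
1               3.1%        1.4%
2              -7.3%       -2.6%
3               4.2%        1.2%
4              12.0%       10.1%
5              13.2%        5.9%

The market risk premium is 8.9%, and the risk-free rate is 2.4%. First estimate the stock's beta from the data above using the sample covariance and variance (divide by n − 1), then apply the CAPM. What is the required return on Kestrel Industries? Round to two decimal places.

16.04%

Mean R_i = (3.1 − 7.3 + 4.2 + 12.0 + 13.2) / 5 = 5.0400%
Mean R_m = (1.4 − 2.6 + 1.2 + 10.1 + 5.9) / 5 = 3.2000%
Σ(R_i − R̄_i)(R_m − R̄_m) = 146.8000  ⇒  Cov = 146.8000 / 4 = 36.7000
Σ(R_m − R̄_m)² = 95.7800  ⇒  Var(R_m) = 95.7800 / 4 = 23.9450
β = Cov / Var(R_m) = 36.7000 / 23.9450 = 1.5327
E(R) = R_f + β × MRP = 2.4% + 1.5327 × 8.9% = 16.04%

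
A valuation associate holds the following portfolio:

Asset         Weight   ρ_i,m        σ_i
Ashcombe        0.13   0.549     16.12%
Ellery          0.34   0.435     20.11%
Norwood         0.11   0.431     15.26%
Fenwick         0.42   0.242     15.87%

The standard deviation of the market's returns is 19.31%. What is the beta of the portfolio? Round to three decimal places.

β_Ashcombe = 0.549 × 16.12% / 19.31% = 0.4583
β_Ellery = 0.435 × 20.11% / 19.31% = 0.4530
β_Norwood = 0.431 × 15.26% / 19.31% = 0.3406
β_Fenwick = 0.242 × 15.87% / 19.31% = 0.1989
β_P = Σ w_i β_i = 0.13×0.4583 + 0.34×0.4530 + 0.11×0.3406 + 0.42×0.1989 = 0.3346

0.335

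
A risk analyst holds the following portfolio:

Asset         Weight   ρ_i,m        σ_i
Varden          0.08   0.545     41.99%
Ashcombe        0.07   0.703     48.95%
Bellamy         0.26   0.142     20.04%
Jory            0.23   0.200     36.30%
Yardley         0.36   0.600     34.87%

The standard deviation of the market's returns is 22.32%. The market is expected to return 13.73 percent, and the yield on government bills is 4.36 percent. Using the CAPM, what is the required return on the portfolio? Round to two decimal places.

β_Varden = 0.545 × 41.99% / 22.32% = 1.0253
β_Ashcombe = 0.703 × 48.95% / 22.32% = 1.5417
β_Bellamy = 0.142 × 20.04% / 22.32% = 0.1275
β_Jory = 0.200 × 36.30% / 22.32% = 0.3253
β_Yardley = 0.600 × 34.87% / 22.32% = 0.9374
β_P = Σ w_i β_i = 0.08×1.0253 + 0.07×1.5417 + 0.26×0.1275 + 0.23×0.3253 + 0.36×0.9374 = 0.6354
MRP = 13.73% − 4.36% = 9.37%
E(R_P) = R_f + β_P × MRP = 4.36% + 0.6354 × 9.37% = 10.31%

10.31%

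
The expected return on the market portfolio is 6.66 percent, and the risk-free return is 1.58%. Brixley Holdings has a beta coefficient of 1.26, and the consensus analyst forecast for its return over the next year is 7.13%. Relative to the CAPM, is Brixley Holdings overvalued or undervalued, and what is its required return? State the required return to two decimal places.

MRP = 6.66% − 1.58% = 5.08%
Required return = R_f + β·MRP = 1.58% + 1.26 × 5.08% = 7.98%
Forecast 7.13% < required 7.98% → the stock plots below the SML → overvalued.

Overvalued; required return 7.98%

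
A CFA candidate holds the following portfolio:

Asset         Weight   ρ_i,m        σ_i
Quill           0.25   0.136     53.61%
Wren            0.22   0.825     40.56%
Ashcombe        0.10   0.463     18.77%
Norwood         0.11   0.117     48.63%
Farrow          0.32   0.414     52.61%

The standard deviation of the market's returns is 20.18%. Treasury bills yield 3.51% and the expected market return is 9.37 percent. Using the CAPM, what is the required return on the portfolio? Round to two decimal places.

8.64%

β_Quill = 0.136 × 53.61% / 20.18% = 0.3613
β_Wren = 0.825 × 40.56% / 20.18% = 1.6582
β_Ashcombe = 0.463 × 18.77% / 20.18% = 0.4306
β_Norwood = 0.117 × 48.63% / 20.18% = 0.2819
β_Farrow = 0.414 × 52.61% / 20.18% = 1.0793
β_P = Σ w_i β_i = 0.25×0.3613 + 0.22×1.6582 + 0.10×0.4306 + 0.11×0.2819 + 0.32×1.0793 = 0.8746
MRP = 9.37% − 3.51% = 5.86%
E(R_P) = R_f + β_P × MRP = 3.51% + 0.8746 × 5.86% = 8.64%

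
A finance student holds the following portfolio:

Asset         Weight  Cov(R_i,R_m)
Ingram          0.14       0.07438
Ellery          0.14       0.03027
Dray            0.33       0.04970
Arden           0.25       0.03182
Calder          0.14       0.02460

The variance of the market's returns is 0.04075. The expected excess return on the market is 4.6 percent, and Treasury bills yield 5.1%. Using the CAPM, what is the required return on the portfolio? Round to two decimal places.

β_Ingram = 0.07438 / 0.04075 = 1.8253
β_Ellery = 0.03027 / 0.04075 = 0.7428
β_Dray = 0.04970 / 0.04075 = 1.2196
β_Arden = 0.03182 / 0.04075 = 0.7809
β_Calder = 0.02460 / 0.04075 = 0.6037
β_P = Σ w_i β_i = 0.14×1.8253 + 0.14×0.7428 + 0.33×1.2196 + 0.25×0.7809 + 0.14×0.6037 = 1.0417
E(R_P) = R_f + β_P × MRP = 5.1% + 1.0417 × 4.6% = 9.89%

9.89%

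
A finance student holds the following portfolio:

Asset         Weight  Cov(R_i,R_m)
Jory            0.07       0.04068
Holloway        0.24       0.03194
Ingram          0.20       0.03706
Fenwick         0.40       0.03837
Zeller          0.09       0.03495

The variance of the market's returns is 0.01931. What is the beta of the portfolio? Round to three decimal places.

1.886

β_Jory = 0.04068 / 0.01931 = 2.1067
β_Holloway = 0.03194 / 0.01931 = 1.6541
β_Ingram = 0.03706 / 0.01931 = 1.9192
β_Fenwick = 0.03837 / 0.01931 = 1.9871
β_Zeller = 0.03495 / 0.01931 = 1.8099
β_P = Σ w_i β_i = 0.07×2.1067 + 0.24×1.6541 + 0.20×1.9192 + 0.40×1.9871 + 0.09×1.8099 = 1.8860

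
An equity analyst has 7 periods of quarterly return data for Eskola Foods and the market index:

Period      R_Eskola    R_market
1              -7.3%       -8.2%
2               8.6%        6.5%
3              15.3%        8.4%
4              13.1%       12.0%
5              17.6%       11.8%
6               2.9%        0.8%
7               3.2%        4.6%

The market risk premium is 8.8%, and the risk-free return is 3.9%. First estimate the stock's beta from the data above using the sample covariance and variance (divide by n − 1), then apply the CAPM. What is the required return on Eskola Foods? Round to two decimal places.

Mean R_i = (-7.3 + 8.6 + 15.3 + 13.1 + 17.6 + 2.9 + 3.2) / 7 = 7.6286%
Mean R_m = (-8.2 + 6.5 + 8.4 + 12.0 + 11.8 + 0.8 + 4.6) / 7 = 5.1286%
Σ(R_i − R̄_i)(R_m − R̄_m) = 352.3343  ⇒  Cov = 352.3343 / 6 = 58.7224
Σ(R_m − R̄_m)² = 300.9743  ⇒  Var(R_m) = 300.9743 / 6 = 50.1624
β = Cov / Var(R_m) = 58.7224 / 50.1624 = 1.1706
E(R) = R_f + β × MRP = 3.9% + 1.1706 × 8.8% = 14.20%

14.20%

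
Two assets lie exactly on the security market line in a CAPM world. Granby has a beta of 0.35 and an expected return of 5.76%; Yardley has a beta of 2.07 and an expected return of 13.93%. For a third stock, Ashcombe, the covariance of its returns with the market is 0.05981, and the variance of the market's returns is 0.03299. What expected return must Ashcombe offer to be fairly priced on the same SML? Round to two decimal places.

MRP = (13.93% − 5.76%) / (2.07 − 0.35) = 4.7500%
R_f = 5.76% − 0.35 × 4.7500% = 4.0975%
β_Ashcombe = Cov / Var(R_m) = 0.05981 / 0.03299 = 1.8130
E(R_Ashcombe) = R_f + β × MRP = 4.0975% + 1.8130 × 4.7500% = 12.71%

12.71%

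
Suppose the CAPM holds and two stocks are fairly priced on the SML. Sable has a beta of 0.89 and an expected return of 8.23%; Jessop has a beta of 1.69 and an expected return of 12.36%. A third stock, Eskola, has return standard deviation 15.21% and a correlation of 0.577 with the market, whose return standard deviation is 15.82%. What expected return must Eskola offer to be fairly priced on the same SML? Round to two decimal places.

MRP = (12.36% − 8.23%) / (1.69 − 0.89) = 5.1625%
R_f = 8.23% − 0.89 × 5.1625% = 3.6354%
β_Eskola = ρ·σ_i/σ_m = 0.577 × 15.21 / 15.82 = 0.5548
E(R_Eskola) = R_f + β × MRP = 3.6354% + 0.5548 × 5.1625% = 6.50%

6.50%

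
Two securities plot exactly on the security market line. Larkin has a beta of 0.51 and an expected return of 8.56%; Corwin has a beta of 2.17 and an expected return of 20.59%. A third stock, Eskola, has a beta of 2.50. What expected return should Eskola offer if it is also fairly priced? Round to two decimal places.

MRP (SML slope) = (20.59% − 8.56%) / (2.17 − 0.51) = 12.03% / 1.66 = 7.2470%
R_f (intercept) = 8.56% − 0.51 × 7.2470% = 4.8640%
E(R_Eskola) = R_f + β × MRP = 4.8640% + 2.50 × 7.2470% = 22.98%

22.98%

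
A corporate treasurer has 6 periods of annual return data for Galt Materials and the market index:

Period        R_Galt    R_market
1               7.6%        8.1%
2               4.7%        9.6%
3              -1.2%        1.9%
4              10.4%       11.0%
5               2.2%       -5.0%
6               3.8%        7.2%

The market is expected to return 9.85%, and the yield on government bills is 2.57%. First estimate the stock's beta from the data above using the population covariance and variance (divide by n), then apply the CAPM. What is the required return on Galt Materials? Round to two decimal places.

6.00%

Mean R_i = (7.6 + 4.7 − 1.2 + 10.4 + 2.2 + 3.8) / 6 = 4.5833%
Mean R_m = (8.1 + 9.6 + 1.9 + 11.0 − 5.0 + 7.2) / 6 = 5.4667%
Σ(R_i − R̄_i)(R_m − R̄_m) = 84.8267  ⇒  Cov = 84.8267 / 6 = 14.1378
Σ(R_m − R̄_m)² = 179.9133  ⇒  Var(R_m) = 179.9133 / 6 = 29.9856
β = Cov / Var(R_m) = 14.1378 / 29.9856 = 0.4715
MRP = 9.85% − 2.57% = 7.28%
E(R) = R_f + β × MRP = 2.57% + 0.4715 × 7.28% = 6.00%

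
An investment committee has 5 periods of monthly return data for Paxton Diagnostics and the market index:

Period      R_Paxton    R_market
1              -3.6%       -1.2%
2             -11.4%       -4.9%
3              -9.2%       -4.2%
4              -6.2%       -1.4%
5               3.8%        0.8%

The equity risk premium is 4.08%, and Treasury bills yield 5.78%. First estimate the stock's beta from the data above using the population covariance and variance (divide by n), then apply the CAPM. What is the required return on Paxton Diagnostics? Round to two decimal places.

15.56%

Mean R_i = (-3.6 − 11.4 − 9.2 − 6.2 + 3.8) / 5 = -5.3200%
Mean R_m = (-1.2 − 4.9 − 4.2 − 1.4 + 0.8) / 5 = -2.1800%
Σ(R_i − R̄_i)(R_m − R̄_m) = 52.5520  ⇒  Cov = 52.5520 / 5 = 10.5104
Σ(R_m − R̄_m)² = 21.9280  ⇒  Var(R_m) = 21.9280 / 5 = 4.3856
β = Cov / Var(R_m) = 10.5104 / 4.3856 = 2.3966
E(R) = R_f + β × MRP = 5.78% + 2.3966 × 4.08% = 15.56%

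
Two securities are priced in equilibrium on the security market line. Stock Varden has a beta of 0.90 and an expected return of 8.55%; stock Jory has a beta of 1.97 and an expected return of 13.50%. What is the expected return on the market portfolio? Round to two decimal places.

9.01%

Both satisfy E(R) = R_f + β·MRP, so the slope of the SML is
MRP = (13.50% − 8.55%) / (1.97 − 0.90) = 4.95% / 1.07 = 4.6262%
R_f = E(R_Varden) − β_Varden·MRP = 8.55% − 0.90 × 4.6262% = 4.3864%
E(R_m) = R_f + MRP = 4.3864% + 4.6262% = 9.01%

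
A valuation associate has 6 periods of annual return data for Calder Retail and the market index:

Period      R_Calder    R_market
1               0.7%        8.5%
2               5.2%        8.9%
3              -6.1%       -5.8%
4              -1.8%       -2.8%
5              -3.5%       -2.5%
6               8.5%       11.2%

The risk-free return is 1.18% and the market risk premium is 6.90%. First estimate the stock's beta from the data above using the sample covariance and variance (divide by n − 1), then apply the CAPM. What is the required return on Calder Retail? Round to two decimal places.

5.92%

Mean R_i = (0.7 + 5.2 − 6.1 − 1.8 − 3.5 + 8.5) / 6 = 0.5000%
Mean R_m = (8.5 + 8.9 − 5.8 − 2.8 − 2.5 + 11.2) / 6 = 2.9167%
Σ(R_i − R̄_i)(R_m − R̄_m) = 187.8500  ⇒  Cov = 187.8500 / 5 = 37.5700
Σ(R_m − R̄_m)² = 273.5883  ⇒  Var(R_m) = 273.5883 / 5 = 54.7177
β = Cov / Var(R_m) = 37.5700 / 54.7177 = 0.6866
E(R) = R_f + β × MRP = 1.18% + 0.6866 × 6.90% = 5.92%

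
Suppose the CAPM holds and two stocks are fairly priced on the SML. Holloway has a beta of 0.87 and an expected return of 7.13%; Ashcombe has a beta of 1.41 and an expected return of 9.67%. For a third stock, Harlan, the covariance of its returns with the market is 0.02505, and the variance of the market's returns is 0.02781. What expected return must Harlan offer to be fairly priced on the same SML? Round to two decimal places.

7.27%

MRP = (9.67% − 7.13%) / (1.41 − 0.87) = 4.7037%
R_f = 7.13% − 0.87 × 4.7037% = 3.0378%
β_Harlan = Cov / Var(R_m) = 0.02505 / 0.02781 = 0.9008
E(R_Harlan) = R_f + β × MRP = 3.0378% + 0.9008 × 4.7037% = 7.27%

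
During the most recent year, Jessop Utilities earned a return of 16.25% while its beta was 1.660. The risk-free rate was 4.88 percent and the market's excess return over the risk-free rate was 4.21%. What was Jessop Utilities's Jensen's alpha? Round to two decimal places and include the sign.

CAPM benchmark = R_f + β(R_m − R_f) = 4.88% + 1.660 × 4.21% = 11.86860%
α = actual − benchmark = 16.25% − 11.86860% = +4.38%

+4.38%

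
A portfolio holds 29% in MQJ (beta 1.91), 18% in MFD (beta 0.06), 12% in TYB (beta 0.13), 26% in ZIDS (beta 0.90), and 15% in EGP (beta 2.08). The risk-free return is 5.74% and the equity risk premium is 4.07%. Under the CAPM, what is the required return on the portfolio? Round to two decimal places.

10.32%

β_P = Σ w_i β_i = 0.29×1.91 + 0.18×0.06 + 0.12×0.13 + 0.26×0.90 + 0.15×2.08 = 1.1263
E(R_P) = R_f + β_P × MRP = 5.74% + 1.1263 × 4.07% = 10.32%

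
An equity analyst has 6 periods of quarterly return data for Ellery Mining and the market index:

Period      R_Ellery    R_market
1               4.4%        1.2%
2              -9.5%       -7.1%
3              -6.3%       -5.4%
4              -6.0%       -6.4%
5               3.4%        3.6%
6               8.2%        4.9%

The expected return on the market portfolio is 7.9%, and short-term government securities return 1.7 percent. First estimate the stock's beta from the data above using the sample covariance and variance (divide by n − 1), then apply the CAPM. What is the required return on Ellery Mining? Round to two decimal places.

9.78%

Mean R_i = (4.4 − 9.5 − 6.3 − 6.0 + 3.4 + 8.2) / 6 = -0.9667%
Mean R_m = (1.2 − 7.1 − 5.4 − 6.4 + 3.6 + 4.9) / 6 = -1.5333%
Σ(R_i − R̄_i)(R_m − R̄_m) = 188.6767  ⇒  Cov = 188.6767 / 5 = 37.7353
Σ(R_m − R̄_m)² = 144.8333  ⇒  Var(R_m) = 144.8333 / 5 = 28.9667
β = Cov / Var(R_m) = 37.7353 / 28.9667 = 1.3027
MRP = 7.9% − 1.7% = 6.20%
E(R) = R_f + β × MRP = 1.7% + 1.3027 × 6.2% = 9.78%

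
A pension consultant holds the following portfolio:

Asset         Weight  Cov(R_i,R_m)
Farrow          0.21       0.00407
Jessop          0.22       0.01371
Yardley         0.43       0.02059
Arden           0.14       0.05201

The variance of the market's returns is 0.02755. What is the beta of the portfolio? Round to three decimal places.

β_Farrow = 0.00407 / 0.02755 = 0.1477
β_Jessop = 0.01371 / 0.02755 = 0.4976
β_Yardley = 0.02059 / 0.02755 = 0.7474
β_Arden = 0.05201 / 0.02755 = 1.8878
β_P = Σ w_i β_i = 0.21×0.1477 + 0.22×0.4976 + 0.43×0.7474 + 0.14×1.8878 = 0.7262

0.726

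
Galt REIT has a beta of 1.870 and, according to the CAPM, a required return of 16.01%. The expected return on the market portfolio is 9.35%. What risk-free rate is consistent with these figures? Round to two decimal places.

E(R) = R_f + β(E(R_m) − R_f) = R_f(1 − β) + β·E(R_m)
16.01% = R_f × (1 − 1.870) + 1.870 × 9.35%
16.01% = R_f × -0.870 + 17.48450%
R_f = (16.01% − 17.48450%) / -0.870 = 1.69%

1.69%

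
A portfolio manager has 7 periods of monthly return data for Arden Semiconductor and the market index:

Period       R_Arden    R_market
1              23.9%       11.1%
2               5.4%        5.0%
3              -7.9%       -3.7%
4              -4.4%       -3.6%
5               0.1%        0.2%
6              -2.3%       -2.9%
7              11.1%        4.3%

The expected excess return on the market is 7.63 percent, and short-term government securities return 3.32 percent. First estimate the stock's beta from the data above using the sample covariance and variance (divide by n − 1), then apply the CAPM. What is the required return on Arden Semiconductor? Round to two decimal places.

Mean R_i = (23.9 + 5.4 − 7.9 − 4.4 + 0.1 − 2.3 + 11.1) / 7 = 3.7000%
Mean R_m = (11.1 + 5.0 − 3.7 − 3.6 + 0.2 − 2.9 + 4.3) / 7 = 1.4857%
Σ(R_i − R̄_i)(R_m − R̄_m) = 353.3000  ⇒  Cov = 353.3000 / 6 = 58.8833
Σ(R_m − R̄_m)² = 186.3486  ⇒  Var(R_m) = 186.3486 / 6 = 31.0581
β = Cov / Var(R_m) = 58.8833 / 31.0581 = 1.8959
E(R) = R_f + β × MRP = 3.32% + 1.8959 × 7.63% = 17.79%

17.79%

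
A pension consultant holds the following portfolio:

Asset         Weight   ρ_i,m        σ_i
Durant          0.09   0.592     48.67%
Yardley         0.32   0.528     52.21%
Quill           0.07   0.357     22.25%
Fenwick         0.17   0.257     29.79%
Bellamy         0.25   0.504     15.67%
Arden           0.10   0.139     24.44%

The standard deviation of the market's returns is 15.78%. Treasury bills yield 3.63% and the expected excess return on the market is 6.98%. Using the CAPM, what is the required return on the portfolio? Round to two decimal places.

10.52%

β_Durant = 0.592 × 48.67% / 15.78% = 1.8259
β_Yardley = 0.528 × 52.21% / 15.78% = 1.7470
β_Quill = 0.357 × 22.25% / 15.78% = 0.5034
β_Fenwick = 0.257 × 29.79% / 15.78% = 0.4852
β_Bellamy = 0.504 × 15.67% / 15.78% = 0.5005
β_Arden = 0.139 × 24.44% / 15.78% = 0.2153
β_P = Σ w_i β_i = 0.09×1.8259 + 0.32×1.7470 + 0.07×0.5034 + 0.17×0.4852 + 0.25×0.5005 + 0.10×0.2153 = 0.9877
E(R_P) = R_f + β_P × MRP = 3.63% + 0.9877 × 6.98% = 10.52%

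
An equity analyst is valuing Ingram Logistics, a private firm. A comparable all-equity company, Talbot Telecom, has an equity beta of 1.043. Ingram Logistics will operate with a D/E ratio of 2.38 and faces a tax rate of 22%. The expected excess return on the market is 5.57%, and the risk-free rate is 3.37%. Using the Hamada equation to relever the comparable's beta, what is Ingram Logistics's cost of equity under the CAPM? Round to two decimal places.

19.96%

β_L = β_U × [1 + (1 − t)(D/E)] = 1.043 × [1 + (1 − 0.22) × 2.38]
    = 1.043 × [1 + 0.78 × 2.38] = 1.043 × 2.8564 = 2.9792
E(R) = R_f + β_L × MRP = 3.37% + 2.9792 × 5.57% = 19.96%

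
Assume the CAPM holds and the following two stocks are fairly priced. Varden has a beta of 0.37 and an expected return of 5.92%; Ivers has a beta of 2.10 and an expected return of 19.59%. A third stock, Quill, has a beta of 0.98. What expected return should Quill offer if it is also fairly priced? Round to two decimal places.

MRP (SML slope) = (19.59% − 5.92%) / (2.10 − 0.37) = 13.67% / 1.73 = 7.9017%
R_f (intercept) = 5.92% − 0.37 × 7.9017% = 2.9964%
E(R_Quill) = R_f + β × MRP = 2.9964% + 0.98 × 7.9017% = 10.74%

10.74%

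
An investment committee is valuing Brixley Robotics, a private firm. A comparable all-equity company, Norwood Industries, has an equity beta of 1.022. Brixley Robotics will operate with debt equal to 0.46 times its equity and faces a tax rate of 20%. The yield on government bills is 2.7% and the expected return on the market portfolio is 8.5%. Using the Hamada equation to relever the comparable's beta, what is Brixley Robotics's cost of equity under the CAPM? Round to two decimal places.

β_L = β_U × [1 + (1 − t)(D/E)] = 1.022 × [1 + (1 − 0.20) × 0.46]
    = 1.022 × [1 + 0.80 × 0.46] = 1.022 × 1.3680 = 1.3981
MRP = 8.5% − 2.7% = 5.80%
E(R) = R_f + β_L × MRP = 2.7% + 1.3981 × 5.8% = 10.81%

10.81%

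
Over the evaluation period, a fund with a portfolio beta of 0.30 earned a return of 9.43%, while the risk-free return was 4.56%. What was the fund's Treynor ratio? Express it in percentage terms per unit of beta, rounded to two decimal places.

Treynor = (R_P − R_f) / β_P = (9.43% − 4.56%) / 0.3000 = 4.87% / 0.3000 = 16.23%

16.23%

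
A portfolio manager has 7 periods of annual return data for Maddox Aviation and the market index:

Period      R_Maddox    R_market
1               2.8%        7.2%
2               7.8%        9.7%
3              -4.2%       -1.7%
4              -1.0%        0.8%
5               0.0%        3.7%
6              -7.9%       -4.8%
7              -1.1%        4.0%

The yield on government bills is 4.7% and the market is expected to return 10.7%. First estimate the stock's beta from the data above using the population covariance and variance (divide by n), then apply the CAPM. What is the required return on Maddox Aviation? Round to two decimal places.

Mean R_i = (2.8 + 7.8 − 4.2 − 1.0 + 0.0 − 7.9 − 1.1) / 7 = -0.5143%
Mean R_m = (7.2 + 9.7 − 1.7 + 0.8 + 3.7 − 4.8 + 4.0) / 7 = 2.7000%
Σ(R_i − R̄_i)(R_m − R̄_m) = 145.4000  ⇒  Cov = 145.4000 / 7 = 20.7714
Σ(R_m − R̄_m)² = 151.1600  ⇒  Var(R_m) = 151.1600 / 7 = 21.5943
β = Cov / Var(R_m) = 20.7714 / 21.5943 = 0.9619
MRP = 10.7% − 4.7% = 6.00%
E(R) = R_f + β × MRP = 4.7% + 0.9619 × 6.0% = 10.47%

10.47%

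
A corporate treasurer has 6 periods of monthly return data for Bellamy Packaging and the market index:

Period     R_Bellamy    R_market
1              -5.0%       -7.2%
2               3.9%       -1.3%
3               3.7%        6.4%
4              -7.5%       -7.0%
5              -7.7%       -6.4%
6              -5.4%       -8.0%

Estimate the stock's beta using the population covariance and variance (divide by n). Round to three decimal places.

Mean R_i = (-5.0 + 3.9 + 3.7 − 7.5 − 7.7 − 5.4) / 6 = -3.0000%
Mean R_m = (-7.2 − 1.3 + 6.4 − 7.0 − 6.4 − 8.0) / 6 = -3.9167%
Σ(R_i − R̄_i)(R_m − R̄_m) = 129.0900  ⇒  Cov = 129.0900 / 6 = 21.5150
Σ(R_m − R̄_m)² = 156.4083  ⇒  Var(R_m) = 156.4083 / 6 = 26.0681
β = Cov / Var(R_m) = 21.5150 / 26.0681 = 0.8253

0.825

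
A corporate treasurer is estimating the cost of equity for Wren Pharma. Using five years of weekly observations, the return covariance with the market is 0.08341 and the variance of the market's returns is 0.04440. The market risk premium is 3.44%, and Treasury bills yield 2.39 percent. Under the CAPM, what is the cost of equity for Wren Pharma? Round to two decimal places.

8.85%

β = Cov(R_i, R_m) / Var(R_m) = 0.08341 / 0.04440 = 1.8786
E(R) = R_f + β × MRP = 2.39% + 1.8786 × 3.44% = 8.85%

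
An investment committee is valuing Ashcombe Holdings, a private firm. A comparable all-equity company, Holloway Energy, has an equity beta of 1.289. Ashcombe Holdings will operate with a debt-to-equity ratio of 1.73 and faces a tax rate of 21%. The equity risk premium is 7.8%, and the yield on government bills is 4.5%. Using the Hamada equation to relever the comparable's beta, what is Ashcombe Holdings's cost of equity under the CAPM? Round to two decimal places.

28.30%

β_L = β_U × [1 + (1 − t)(D/E)] = 1.289 × [1 + (1 − 0.21) × 1.73]
    = 1.289 × [1 + 0.79 × 1.73] = 1.289 × 2.3667 = 3.0507
E(R) = R_f + β_L × MRP = 4.5% + 3.0507 × 7.8% = 28.30%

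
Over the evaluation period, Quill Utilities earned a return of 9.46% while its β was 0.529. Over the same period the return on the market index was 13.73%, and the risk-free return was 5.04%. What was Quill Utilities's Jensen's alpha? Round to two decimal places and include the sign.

Market excess return = 13.73% − 5.04% = 8.69%
CAPM benchmark = R_f + β(R_m − R_f) = 5.04% + 0.529 × 8.69% = 9.63701%
α = actual − benchmark = 9.46% − 9.63701% = -0.18%

-0.18%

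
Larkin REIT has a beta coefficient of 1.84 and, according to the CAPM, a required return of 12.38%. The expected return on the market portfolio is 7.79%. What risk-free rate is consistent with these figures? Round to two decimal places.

2.33%

E(R) = R_f + β(E(R_m) − R_f) = R_f(1 − β) + β·E(R_m)
12.38% = R_f × (1 − 1.84) + 1.84 × 7.79%
12.38% = R_f × -0.84 + 14.3336%
R_f = (12.38% − 14.3336%) / -0.84 = 2.33%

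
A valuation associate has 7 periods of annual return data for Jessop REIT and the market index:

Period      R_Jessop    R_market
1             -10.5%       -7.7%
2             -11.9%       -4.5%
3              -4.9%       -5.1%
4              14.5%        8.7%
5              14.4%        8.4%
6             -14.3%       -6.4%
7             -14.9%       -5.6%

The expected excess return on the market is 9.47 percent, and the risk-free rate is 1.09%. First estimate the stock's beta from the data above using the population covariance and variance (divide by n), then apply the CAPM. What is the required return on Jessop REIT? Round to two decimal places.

17.77%

Mean R_i = (-10.5 − 11.9 − 4.9 + 14.5 + 14.4 − 14.3 − 14.9) / 7 = -3.9429%
Mean R_m = (-7.7 − 4.5 − 5.1 + 8.7 + 8.4 − 6.4 − 5.6) / 7 = -1.7429%
Σ(R_i − R̄_i)(R_m − R̄_m) = 533.3571  ⇒  Cov = 533.3571 / 7 = 76.1939
Σ(R_m − R̄_m)² = 302.8571  ⇒  Var(R_m) = 302.8571 / 7 = 43.2653
β = Cov / Var(R_m) = 76.1939 / 43.2653 = 1.7611
E(R) = R_f + β × MRP = 1.09% + 1.7611 × 9.47% = 17.77%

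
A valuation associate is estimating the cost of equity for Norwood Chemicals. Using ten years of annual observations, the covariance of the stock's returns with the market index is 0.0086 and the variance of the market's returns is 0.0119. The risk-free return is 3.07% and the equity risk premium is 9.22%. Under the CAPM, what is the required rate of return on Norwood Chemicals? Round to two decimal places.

β = Cov(R_i, R_m) / Var(R_m) = 0.0086 / 0.0119 = 0.7227
E(R) = R_f + β × MRP = 3.07% + 0.7227 × 9.22% = 9.73%

9.73%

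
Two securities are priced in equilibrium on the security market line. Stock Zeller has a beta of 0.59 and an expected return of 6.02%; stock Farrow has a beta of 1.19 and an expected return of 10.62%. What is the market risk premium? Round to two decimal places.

7.67%

Both satisfy E(R) = R_f + β·MRP, so the slope of the SML is
MRP = (10.62% − 6.02%) / (1.19 − 0.59) = 4.60% / 0.60 = 7.6667%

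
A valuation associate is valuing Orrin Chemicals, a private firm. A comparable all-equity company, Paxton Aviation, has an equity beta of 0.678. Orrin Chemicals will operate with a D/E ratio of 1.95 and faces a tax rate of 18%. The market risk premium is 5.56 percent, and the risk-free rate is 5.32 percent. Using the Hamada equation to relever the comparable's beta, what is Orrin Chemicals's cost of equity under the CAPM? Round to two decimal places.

15.12%

β_L = β_U × [1 + (1 − t)(D/E)] = 0.678 × [1 + (1 − 0.18) × 1.95]
    = 0.678 × [1 + 0.82 × 1.95] = 0.678 × 2.5990 = 1.7621
E(R) = R_f + β_L × MRP = 5.32% + 1.7621 × 5.56% = 15.12%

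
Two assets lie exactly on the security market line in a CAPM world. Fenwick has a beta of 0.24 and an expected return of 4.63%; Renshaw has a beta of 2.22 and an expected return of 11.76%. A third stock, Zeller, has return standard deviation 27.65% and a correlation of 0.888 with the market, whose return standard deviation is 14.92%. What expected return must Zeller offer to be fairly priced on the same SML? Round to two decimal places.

9.69%

MRP = (11.76% − 4.63%) / (2.22 − 0.24) = 3.6010%
R_f = 4.63% − 0.24 × 3.6010% = 3.7658%
β_Zeller = ρ·σ_i/σ_m = 0.888 × 27.65 / 14.92 = 1.6457
E(R_Zeller) = R_f + β × MRP = 3.7658% + 1.6457 × 3.6010% = 9.69%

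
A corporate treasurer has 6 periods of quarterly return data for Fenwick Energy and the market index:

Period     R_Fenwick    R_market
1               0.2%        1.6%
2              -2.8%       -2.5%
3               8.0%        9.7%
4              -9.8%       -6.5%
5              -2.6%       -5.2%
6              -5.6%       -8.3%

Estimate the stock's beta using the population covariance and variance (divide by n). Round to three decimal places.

0.841

Mean R_i = (0.2 − 2.8 + 8.0 − 9.8 − 2.6 − 5.6) / 6 = -2.1000%
Mean R_m = (1.6 − 2.5 + 9.7 − 6.5 − 5.2 − 8.3) / 6 = -1.8667%
Σ(R_i − R̄_i)(R_m − R̄_m) = 185.1000  ⇒  Cov = 185.1000 / 6 = 30.8500
Σ(R_m − R̄_m)² = 220.1733  ⇒  Var(R_m) = 220.1733 / 6 = 36.6956
β = Cov / Var(R_m) = 30.8500 / 36.6956 = 0.8407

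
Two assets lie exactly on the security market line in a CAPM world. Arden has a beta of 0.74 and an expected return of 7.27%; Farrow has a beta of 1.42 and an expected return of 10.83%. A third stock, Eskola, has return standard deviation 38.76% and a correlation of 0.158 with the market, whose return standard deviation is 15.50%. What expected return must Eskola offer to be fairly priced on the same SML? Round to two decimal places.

MRP = (10.83% − 7.27%) / (1.42 − 0.74) = 5.2353%
R_f = 7.27% − 0.74 × 5.2353% = 3.3959%
β_Eskola = ρ·σ_i/σ_m = 0.158 × 38.76 / 15.50 = 0.3951
E(R_Eskola) = R_f + β × MRP = 3.3959% + 0.3951 × 5.2353% = 5.46%

5.46%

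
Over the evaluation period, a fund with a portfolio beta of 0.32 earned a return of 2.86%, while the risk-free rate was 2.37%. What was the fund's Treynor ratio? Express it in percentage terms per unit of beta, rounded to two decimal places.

1.53%

Treynor = (R_P − R_f) / β_P = (2.86% − 2.37%) / 0.3200 = 0.49% / 0.3200 = 1.53%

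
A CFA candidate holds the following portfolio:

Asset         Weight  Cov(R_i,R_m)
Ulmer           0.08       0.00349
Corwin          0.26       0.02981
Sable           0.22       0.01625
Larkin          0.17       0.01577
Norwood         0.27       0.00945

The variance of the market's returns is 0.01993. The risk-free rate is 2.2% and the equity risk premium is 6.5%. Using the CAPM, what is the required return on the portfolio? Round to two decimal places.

β_Ulmer = 0.00349 / 0.01993 = 0.1751
β_Corwin = 0.02981 / 0.01993 = 1.4957
β_Sable = 0.01625 / 0.01993 = 0.8154
β_Larkin = 0.01577 / 0.01993 = 0.7913
β_Norwood = 0.00945 / 0.01993 = 0.4742
β_P = Σ w_i β_i = 0.08×0.1751 + 0.26×1.4957 + 0.22×0.8154 + 0.17×0.7913 + 0.27×0.4742 = 0.8448
E(R_P) = R_f + β_P × MRP = 2.2% + 0.8448 × 6.5% = 7.69%

7.69%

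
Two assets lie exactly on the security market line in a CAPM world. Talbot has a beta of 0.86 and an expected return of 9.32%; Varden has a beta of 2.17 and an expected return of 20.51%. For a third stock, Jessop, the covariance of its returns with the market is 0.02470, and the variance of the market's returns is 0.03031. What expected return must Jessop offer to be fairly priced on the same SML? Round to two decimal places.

MRP = (20.51% − 9.32%) / (2.17 − 0.86) = 8.5420%
R_f = 9.32% − 0.86 × 8.5420% = 1.9739%
β_Jessop = Cov / Var(R_m) = 0.02470 / 0.03031 = 0.8149
E(R_Jessop) = R_f + β × MRP = 1.9739% + 0.8149 × 8.5420% = 8.93%

8.93%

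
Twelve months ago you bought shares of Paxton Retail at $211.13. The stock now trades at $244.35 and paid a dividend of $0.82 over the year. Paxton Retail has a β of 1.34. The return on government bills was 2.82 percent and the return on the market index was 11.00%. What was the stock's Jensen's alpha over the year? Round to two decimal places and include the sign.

Realised HPR = (P1 + D1 − P0) / P0 = (244.35 + 0.82 − 211.13) / 211.13 = 34.04 / 211.13 = 16.1228%
MRP = 11.00% − 2.82% = 8.18%
CAPM required = R_f + β·MRP = 2.82% + 1.34 × 8.18% = 13.7812%
α = realised − required = 16.1228% − 13.7812% = +2.34%

+2.34%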